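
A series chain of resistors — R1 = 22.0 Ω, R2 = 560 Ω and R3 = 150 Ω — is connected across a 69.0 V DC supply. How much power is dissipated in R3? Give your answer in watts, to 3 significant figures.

1.33 W

Every series element carries the same I. Get I from the total resistance, then P = I² × R3.
R_total = 22.0 + 560 + 150 = 732.0 Ω
I = V / R_total = 69.0 / 732.0 = 0.09426 A
P_R3 = I² × R3 = (0.09426)² × 150 = 1.333 W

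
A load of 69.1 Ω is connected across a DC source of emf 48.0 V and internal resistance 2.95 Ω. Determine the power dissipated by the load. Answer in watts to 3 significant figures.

30.7 W

Find the circuit current first, then P = I²R for the load (series elements share I).
I = ε / (r + R) = 48.0 / (2.95 + 69.1) = 0.6662 A
P_load = I² R = (0.6662)² × 69.1 = 30.67 W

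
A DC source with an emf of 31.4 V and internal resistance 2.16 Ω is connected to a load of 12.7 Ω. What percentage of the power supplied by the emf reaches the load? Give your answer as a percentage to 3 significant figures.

Both r and R carry the same current, so the power split is just the resistance split: η = R/(R+r).
η = R / (R + r) = 12.7 / (12.7 + 2.16) = 0.8546

85.5 %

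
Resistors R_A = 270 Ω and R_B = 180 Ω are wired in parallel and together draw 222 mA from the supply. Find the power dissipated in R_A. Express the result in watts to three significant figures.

Parallel branches share V, not I — compute V via R_eq, then use V²/R for the target branch.
1/R_eq = 1/270 + 1/180 ⇒ R_eq = 108.0 Ω
V = I_total × R_eq = 0.2220 × 108.0 = 23.98 V
P_R_A = V² / R_A = (23.98)² / 270 = 2.129 W

2.13 W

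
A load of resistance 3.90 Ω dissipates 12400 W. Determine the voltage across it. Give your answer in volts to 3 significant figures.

Rearranging the power relation for the two known quantities gives V = √(P R).
V = √(12400 × 3.90) = 219.9 V

220 V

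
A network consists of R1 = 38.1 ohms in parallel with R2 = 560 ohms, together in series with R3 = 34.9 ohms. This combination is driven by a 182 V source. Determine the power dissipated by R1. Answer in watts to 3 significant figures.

Reduce the parallel combination to a single R_p; the circuit then becomes R_p in series with the remaining resistor.
R_p = (38.1×560)/(38.1+560) = 35.67 Ω
R_total = R_p + 34.9 = 35.67 + 34.9 = 70.57 Ω
I = V / R_total = 182 / 70.57 = 2.579 A
Voltage across the parallel pair: V_p = I × R_p = 2.579 × 35.67 = 92.00 V
Use P = V²/R for R1 with V = V_p.
P_R1 = (92.00)² / 38.1 = 222.1 W

222 W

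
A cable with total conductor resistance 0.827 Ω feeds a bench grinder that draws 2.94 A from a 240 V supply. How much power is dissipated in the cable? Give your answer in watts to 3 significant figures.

The cable is a series resistance carrying the load current; its dissipation is I²R_line.
The cable carries the full 2.94 A.
P_line = I² R_line = (2.940)² × 0.827 = 7.148 W

7.15 W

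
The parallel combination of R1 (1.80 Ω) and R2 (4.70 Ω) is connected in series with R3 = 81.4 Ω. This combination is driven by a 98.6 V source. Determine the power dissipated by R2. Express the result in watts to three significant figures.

0.512 W

First find R_p for the parallel pair, then treat R_p + R3 as a series loop.
R_p = (1.80×4.70)/(1.80+4.70) = 1.302 Ω
R_total = R_p + 81.4 = 1.302 + 81.4 = 82.70 Ω
I = V / R_total = 98.6 / 82.70 = 1.192 A
Voltage across the parallel pair: V_p = I × R_p = 1.192 × 1.302 = 1.552 V
R2 sits across V_p; its power is V_p²/R.
P_R2 = (1.552)² / 4.70 = 0.5123 W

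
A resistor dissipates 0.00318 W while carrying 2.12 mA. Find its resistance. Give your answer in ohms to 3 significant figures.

The two known quantities fix the third via R = P / I².
R = 0.00318 / (0.002120)² = 707.5 Ω

708 Ω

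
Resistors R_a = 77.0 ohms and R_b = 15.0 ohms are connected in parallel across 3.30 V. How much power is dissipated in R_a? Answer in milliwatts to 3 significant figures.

141 mW

Parallel branches share the same voltage; P = V²/R gives the branch power in one step.
P_R_a = V² / R_a = (3.30)² / 77.0 Ω = 0.1414 W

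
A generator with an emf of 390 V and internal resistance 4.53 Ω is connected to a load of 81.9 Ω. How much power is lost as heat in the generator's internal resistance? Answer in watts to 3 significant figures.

The internal resistance carries the same current as the load; P_int = I²r.
I = ε / (r + R) = 390 / (4.53 + 81.9) = 4.512 A
P_int = I² r = (4.512)² × 4.53 = 92.24 W

92.2 W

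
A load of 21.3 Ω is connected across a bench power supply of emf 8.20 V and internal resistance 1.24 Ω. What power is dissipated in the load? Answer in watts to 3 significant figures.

2.82 W

With r and R in series, I = ε/(r+R); the load dissipates I²R.
I = ε / (r + R) = 8.20 / (1.24 + 21.3) = 0.3638 A
P_load = I² R = (0.3638)² × 21.3 = 2.819 W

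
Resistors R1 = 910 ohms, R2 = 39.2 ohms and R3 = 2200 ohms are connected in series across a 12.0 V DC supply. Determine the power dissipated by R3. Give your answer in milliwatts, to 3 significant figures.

31.9 mW

Since the resistors are in series they all carry the loop current I = V/R_total; the power in any one is I²R.
R_total = 910 + 39.2 + 2200 = 3149 Ω
I = V / R_total = 12.0 / 3149 = 0.003810 A
P_R3 = I² × R3 = (0.003810)² × 2200 = 0.03194 W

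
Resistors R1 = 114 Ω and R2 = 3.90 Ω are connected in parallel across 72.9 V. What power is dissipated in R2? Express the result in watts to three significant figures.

Each parallel branch sees the full supply voltage, so P = V²/R applies directly to the target branch.
P_R2 = V² / R2 = (72.9)² / 3.90 Ω = 1363 W

1360 W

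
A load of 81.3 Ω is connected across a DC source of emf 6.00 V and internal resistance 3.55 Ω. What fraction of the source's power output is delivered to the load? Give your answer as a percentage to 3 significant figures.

95.8 %

η = P_load/(P_load+P_int) = I²R/(I²R+I²r) = R/(R+r) — the I² cancels for series elements.
η = R / (R + r) = 81.3 / (81.3 + 3.55) = 0.9582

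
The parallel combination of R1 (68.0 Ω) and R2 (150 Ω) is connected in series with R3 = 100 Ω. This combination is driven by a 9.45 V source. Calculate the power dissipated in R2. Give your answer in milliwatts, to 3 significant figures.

Collapse the R1‖R2 pair into one equivalent R_p; then R_p and R3 form a series string.
R_p = (68.0×150)/(68.0+150) = 46.79 Ω
R_total = R_p + 100 = 46.79 + 100 = 146.8 Ω
I = V / R_total = 9.45 / 146.8 = 0.06438 A
Voltage across the parallel pair: V_p = I × R_p = 0.06438 × 46.79 = 3.012 V
Use P = V²/R for R2 with V = V_p.
P_R2 = (3.012)² / 150 = 0.06049 W

60.5 mW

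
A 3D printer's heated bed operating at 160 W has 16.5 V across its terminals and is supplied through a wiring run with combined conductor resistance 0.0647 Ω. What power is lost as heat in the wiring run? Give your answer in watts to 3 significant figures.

6.08 W

Only the current and the line resistance are needed for the I²R loss.
I = P / V = 160 / 16.5 = 9.697 A through the wiring run.
P_line = I² R_line = (9.697)² × 0.0647 = 6.084 W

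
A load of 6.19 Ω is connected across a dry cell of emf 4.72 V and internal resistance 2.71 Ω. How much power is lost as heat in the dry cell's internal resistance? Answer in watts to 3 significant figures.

The internal resistance carries the same current as the load; P_int = I²r.
I = ε / (r + R) = 4.72 / (2.71 + 6.19) = 0.5303 A
P_int = I² r = (0.5303)² × 2.71 = 0.7622 W

0.762 W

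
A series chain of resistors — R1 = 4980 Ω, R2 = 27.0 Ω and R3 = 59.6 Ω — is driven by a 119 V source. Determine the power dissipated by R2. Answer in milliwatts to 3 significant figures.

14.9 mW

Series elements share the same current, so find I first, then use P = I²R.
R_total = 4980 + 27.0 + 59.6 = 5067 Ω
I = V / R_total = 119 / 5067 = 0.02349 A
P_R2 = I² × R2 = (0.02349)² × 27.0 = 0.01489 W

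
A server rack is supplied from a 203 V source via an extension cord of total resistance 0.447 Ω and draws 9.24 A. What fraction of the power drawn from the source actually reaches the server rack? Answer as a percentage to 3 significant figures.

98.0 %

The extension cord carries the full 9.24 A.
P_line = I² R_line = (9.240)² × 0.447 = 38.16 W
P_source = V I = 203 × 9.240 = 1876 W; P_load = 1838 W
η = P_load / P_source = 1838 / 1876 = 0.9797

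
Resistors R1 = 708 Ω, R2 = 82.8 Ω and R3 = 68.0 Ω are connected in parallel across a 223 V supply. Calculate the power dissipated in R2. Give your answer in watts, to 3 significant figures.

R2 sits directly across the source, so P = V²/R with V = 223 V.
P_R2 = V² / R2 = (223)² / 82.8 Ω = 600.6 W

601 W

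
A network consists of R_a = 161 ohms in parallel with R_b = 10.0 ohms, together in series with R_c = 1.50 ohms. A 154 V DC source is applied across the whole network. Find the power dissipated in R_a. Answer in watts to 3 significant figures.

Reduce the parallel combination to a single R_p; the circuit then becomes R_p in series with the remaining resistor.
R_p = (161×10.0)/(161+10.0) = 9.415 Ω
R_total = R_p + 1.50 = 9.415 + 1.50 = 10.92 Ω
I = V / R_total = 154 / 10.92 = 14.11 A
Voltage across the parallel pair: V_p = I × R_p = 14.11 × 9.415 = 132.8 V
R_a has V_p across it, so P = V_p²/R_a.
P_R_a = (132.8)² / 161 = 109.6 W

110 W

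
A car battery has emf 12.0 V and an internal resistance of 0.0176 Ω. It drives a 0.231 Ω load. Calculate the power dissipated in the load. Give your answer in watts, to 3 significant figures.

Find the circuit current first, then P = I²R for the load (series elements share I).
I = ε / (r + R) = 12.0 / (0.0176 + 0.231) = 48.27 A
P_load = I² R = (48.27)² × 0.231 = 538.2 W

538 W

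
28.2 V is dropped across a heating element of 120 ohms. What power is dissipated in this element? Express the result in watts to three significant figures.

Voltage and resistance are given, so P = V²/R is the one-step route.
P = (28.2 V)² / 120 Ω = 6.627 W

6.63 W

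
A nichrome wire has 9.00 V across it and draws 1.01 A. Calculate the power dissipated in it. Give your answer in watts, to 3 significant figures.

9.09 W

V and I are known directly — P = V I, no intermediate step needed.
P = 9.00 V × 1.010 A = 9.090 W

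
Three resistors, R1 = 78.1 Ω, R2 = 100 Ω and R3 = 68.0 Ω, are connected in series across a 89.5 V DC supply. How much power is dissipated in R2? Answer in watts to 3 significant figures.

In a series string the same current flows through every resistor — find that current, then P = I²R for the one we want.
R_total = 78.1 + 100 + 68.0 = 246.1 Ω
I = V / R_total = 89.5 / 246.1 = 0.3637 A
P_R2 = I² × R2 = (0.3637)² × 100 = 13.23 W

13.2 W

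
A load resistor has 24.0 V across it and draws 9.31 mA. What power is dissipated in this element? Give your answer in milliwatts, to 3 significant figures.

223 mW

Both the voltage across and the current through the element are known, so P = V I applies directly.
P = 24.0 V × 0.009310 A = 0.2234 W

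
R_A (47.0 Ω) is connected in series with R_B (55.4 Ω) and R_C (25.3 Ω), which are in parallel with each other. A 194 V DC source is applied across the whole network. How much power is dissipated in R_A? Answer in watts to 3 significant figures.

427 W

Reduce the parallel pair to R_p first; the network is then a simple series string.
R_p = (55.4×25.3)/(55.4+25.3) = 17.37 Ω
R_total = 47.0 + 17.37 = 64.37 Ω
I = V / R_total = 194 / 64.37 = 3.014 A
R_A carries the full series current, so P = I²R.
P_R_A = (3.014)² × 47.0 = 426.9 W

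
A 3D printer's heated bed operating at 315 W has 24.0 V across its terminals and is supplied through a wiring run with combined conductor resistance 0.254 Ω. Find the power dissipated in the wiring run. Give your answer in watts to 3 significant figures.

The wiring run and load are in series, so the same current flows in both; the loss is I²R_line.
I = P / V = 315 / 24.0 = 13.12 A through the wiring run.
P_line = I² R_line = (13.12)² × 0.254 = 43.76 W

43.8 W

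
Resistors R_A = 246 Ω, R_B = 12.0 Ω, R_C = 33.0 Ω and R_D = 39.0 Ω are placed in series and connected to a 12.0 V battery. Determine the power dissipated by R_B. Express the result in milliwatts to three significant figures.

The current is common to all series resistors; compute it, then apply P = I²R for the target.
R_total = 246 + 12.0 + 33.0 + 39.0 = 330.0 Ω
I = V / R_total = 12.0 / 330.0 = 0.03636 A
P_R_B = I² × R_B = (0.03636)² × 12.0 = 0.01587 W

15.9 mW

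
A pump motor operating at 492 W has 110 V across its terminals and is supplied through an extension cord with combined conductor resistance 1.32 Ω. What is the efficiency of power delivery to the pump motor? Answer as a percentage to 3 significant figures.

I = P / V = 492 / 110 = 4.473 A through the extension cord.
P_line = I² R_line = (4.473)² × 1.32 = 26.41 W
P_source = P_load + P_line = 492.0 + 26.41 = 518.4 W
η = P_load / P_source = 492.0 / 518.4 = 0.9491

94.9 %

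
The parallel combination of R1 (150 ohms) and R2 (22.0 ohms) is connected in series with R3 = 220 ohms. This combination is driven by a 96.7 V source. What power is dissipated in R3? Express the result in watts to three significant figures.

36.0 W

Reduce the parallel combination to a single R_p; the circuit then becomes R_p in series with the remaining resistor.
R_p = (150×22.0)/(150+22.0) = 19.19 Ω
R_total = R_p + 220 = 19.19 + 220 = 239.2 Ω
I = V / R_total = 96.7 / 239.2 = 0.4043 A
R3 is the series element, so its power is I²R.
P_R3 = (0.4043)² × 220 = 35.96 W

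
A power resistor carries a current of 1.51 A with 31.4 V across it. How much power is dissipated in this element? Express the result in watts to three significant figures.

47.4 W

Both the voltage across and the current through the element are known, so P = V I applies directly.
P = 31.4 V × 1.510 A = 47.41 W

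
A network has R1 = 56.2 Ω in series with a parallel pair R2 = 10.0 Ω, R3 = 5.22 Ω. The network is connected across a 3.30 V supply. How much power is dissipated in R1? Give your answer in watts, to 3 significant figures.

Replace R2 and R3 with their parallel equivalent so the circuit becomes R1 in series with R_p.
R_p = (10.0×5.22)/(10.0+5.22) = 3.430 Ω
R_total = 56.2 + 3.430 = 59.63 Ω
I = V / R_total = 3.30 / 59.63 = 0.05534 A
All the current flows through R1; use P = I²R.
P_R1 = (0.05534)² × 56.2 = 0.1721 W

0.172 W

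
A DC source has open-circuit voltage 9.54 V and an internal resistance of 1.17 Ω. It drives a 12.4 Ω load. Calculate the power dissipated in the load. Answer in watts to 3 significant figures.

Find the circuit current first, then P = I²R for the load (series elements share I).
I = ε / (r + R) = 9.54 / (1.17 + 12.4) = 0.7030 A
P_load = I² R = (0.7030)² × 12.4 = 6.129 W

6.13 W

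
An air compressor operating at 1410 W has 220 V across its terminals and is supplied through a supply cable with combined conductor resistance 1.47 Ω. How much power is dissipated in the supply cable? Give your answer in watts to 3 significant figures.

Only the current and the line resistance are needed for the I²R loss.
I = P / V = 1410 / 220 = 6.409 A through the supply cable.
P_line = I² R_line = (6.409)² × 1.47 = 60.38 W

60.4 W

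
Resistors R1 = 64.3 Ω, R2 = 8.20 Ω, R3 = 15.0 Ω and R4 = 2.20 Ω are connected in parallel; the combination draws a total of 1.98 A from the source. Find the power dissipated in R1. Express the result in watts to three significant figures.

We need the common branch voltage; get it from I_total × R_eq, then P = V²/R for the branch.
1/R_eq = 1/64.3 + 1/8.20 + 1/15.0 + 1/2.20 ⇒ R_eq = 1.518 Ω
V = I_total × R_eq = 1.980 × 1.518 = 3.006 V
P_R1 = V² / R1 = (3.006)² / 64.3 = 0.1405 W

0.141 W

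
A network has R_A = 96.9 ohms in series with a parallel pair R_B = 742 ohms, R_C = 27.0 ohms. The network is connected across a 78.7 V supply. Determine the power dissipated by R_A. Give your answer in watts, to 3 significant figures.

39.7 W

First combine the parallel branches into one equivalent R_p, then R_A + R_p is a series pair.
R_p = (742×27.0)/(742+27.0) = 26.05 Ω
R_total = 96.9 + 26.05 = 123.0 Ω
I = V / R_total = 78.7 / 123.0 = 0.6401 A
The full supply current passes through R_A: P = I²R.
P_R_A = (0.6401)² × 96.9 = 39.70 W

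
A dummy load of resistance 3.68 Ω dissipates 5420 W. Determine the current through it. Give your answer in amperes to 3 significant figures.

38.4 A

The two known quantities fix the third via I = √(P / R).
I = √(5420 / 3.68) = 38.38 A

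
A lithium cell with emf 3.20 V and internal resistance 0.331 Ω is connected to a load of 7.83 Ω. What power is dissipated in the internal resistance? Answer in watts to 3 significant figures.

The source's internal resistance is just another series element carrying I; its dissipation is I²r.
I = ε / (r + R) = 3.20 / (0.331 + 7.83) = 0.3921 A
P_int = I² r = (0.3921)² × 0.331 = 0.05089 W

0.0509 W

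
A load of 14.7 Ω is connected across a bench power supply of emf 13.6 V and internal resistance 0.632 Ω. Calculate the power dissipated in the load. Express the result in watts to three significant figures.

11.6 W

The internal resistance and the load are in series, so the same I flows through both; get I from ε/(r+R), then I²R for the load.
I = ε / (r + R) = 13.6 / (0.632 + 14.7) = 0.8870 A
P_load = I² R = (0.8870)² × 14.7 = 11.57 W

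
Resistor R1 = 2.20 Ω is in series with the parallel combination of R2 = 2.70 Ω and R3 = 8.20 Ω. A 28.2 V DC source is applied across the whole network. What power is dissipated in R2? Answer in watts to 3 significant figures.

67.9 W

Reduce the parallel pair to R_p first; the network is then a simple series string.
R_p = (2.70×8.20)/(2.70+8.20) = 2.031 Ω
R_total = 2.20 + 2.031 = 4.231 Ω
I = V / R_total = 28.2 / 4.231 = 6.665 A
Voltage across the parallel pair: V_p = I × R_p = 6.665 × 2.031 = 13.54 V
With V_p across R2, its power is V_p²/R2.
P_R2 = (13.54)² / 2.70 = 67.88 W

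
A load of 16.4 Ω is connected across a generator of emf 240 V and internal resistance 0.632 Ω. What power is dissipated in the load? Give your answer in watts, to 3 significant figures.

Find the circuit current first, then P = I²R for the load (series elements share I).
I = ε / (r + R) = 240 / (0.632 + 16.4) = 14.09 A
P_load = I² R = (14.09)² × 16.4 = 3256 W

3260 W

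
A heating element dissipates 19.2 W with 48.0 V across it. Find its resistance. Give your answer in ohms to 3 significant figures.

120 Ω

Rearranging the power relation for the two known quantities gives R = V² / P.
R = (48.0)² / 19.2 = 120.0 Ω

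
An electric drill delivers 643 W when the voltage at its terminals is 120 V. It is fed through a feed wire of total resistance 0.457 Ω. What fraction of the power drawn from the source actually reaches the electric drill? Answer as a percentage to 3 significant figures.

98.0 %

I = P / V = 643 / 120 = 5.358 A through the feed wire.
P_line = I² R_line = (5.358)² × 0.457 = 13.12 W
P_source = P_load + P_line = 643.0 + 13.12 = 656.1 W
η = P_load / P_source = 643.0 / 656.1 = 0.9800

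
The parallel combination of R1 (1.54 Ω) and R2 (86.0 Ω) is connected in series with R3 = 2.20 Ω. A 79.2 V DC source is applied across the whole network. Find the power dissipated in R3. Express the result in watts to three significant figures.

1000 W

Combine R1 and R2 into their parallel equivalent first, reducing the network to two series resistors.
R_p = (1.54×86.0)/(1.54+86.0) = 1.513 Ω
R_total = R_p + 2.20 = 1.513 + 2.20 = 3.713 Ω
I = V / R_total = 79.2 / 3.713 = 21.33 A
All the supply current flows through R3; use P = I²R3.
P_R3 = (21.33)² × 2.20 = 1001 W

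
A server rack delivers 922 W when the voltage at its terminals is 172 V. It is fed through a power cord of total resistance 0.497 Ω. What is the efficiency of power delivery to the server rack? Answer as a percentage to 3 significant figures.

I = P / V = 922 / 172 = 5.360 A through the power cord.
P_line = I² R_line = (5.360)² × 0.497 = 14.28 W
P_source = P_load + P_line = 922.0 + 14.28 = 936.3 W
η = P_load / P_source = 922.0 / 936.3 = 0.9847

98.5 %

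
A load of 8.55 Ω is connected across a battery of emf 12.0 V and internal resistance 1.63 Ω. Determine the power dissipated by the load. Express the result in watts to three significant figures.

With r and R in series, I = ε/(r+R); the load dissipates I²R.
I = ε / (r + R) = 12.0 / (1.63 + 8.55) = 1.179 A
P_load = I² R = (1.179)² × 8.55 = 11.88 W

11.9 W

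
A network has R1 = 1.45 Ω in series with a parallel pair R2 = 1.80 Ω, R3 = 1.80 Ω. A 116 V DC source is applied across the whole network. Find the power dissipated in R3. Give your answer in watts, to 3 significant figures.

Collapse R2‖R3 to a single equivalent, reducing the network to two series elements.
R_p = (1.80×1.80)/(1.80+1.80) = 0.9000 Ω
R_total = 1.45 + 0.9000 = 2.350 Ω
I = V / R_total = 116 / 2.350 = 49.36 A
Voltage across the parallel pair: V_p = I × R_p = 49.36 × 0.9000 = 44.43 V
R3 sees V_p directly, so P = V_p² / R3.
P_R3 = (44.43)² / 1.80 = 1096 W

1100 W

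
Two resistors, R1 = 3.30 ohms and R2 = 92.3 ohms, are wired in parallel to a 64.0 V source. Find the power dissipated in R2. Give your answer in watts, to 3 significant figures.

R2 sits directly across the source, so P = V²/R with V = 64.0 V.
P_R2 = V² / R2 = (64.0)² / 92.3 Ω = 44.38 W

44.4 W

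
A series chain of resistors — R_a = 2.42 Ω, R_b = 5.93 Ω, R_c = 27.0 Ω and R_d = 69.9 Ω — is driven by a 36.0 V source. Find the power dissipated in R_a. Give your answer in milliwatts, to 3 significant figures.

283 mW

The current is common to all series resistors; compute it, then apply P = I²R for the target.
R_total = 2.42 + 5.93 + 27.0 + 69.9 = 105.2 Ω
I = V / R_total = 36.0 / 105.2 = 0.3420 A
P_R_a = I² × R_a = (0.3420)² × 2.42 = 0.2831 W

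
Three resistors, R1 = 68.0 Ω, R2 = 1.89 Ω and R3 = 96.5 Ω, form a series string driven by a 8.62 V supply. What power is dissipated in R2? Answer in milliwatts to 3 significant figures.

In a series string the same current flows through every resistor — find that current, then P = I²R for the one we want.
R_total = 68.0 + 1.89 + 96.5 = 166.4 Ω
I = V / R_total = 8.62 / 166.4 = 0.05181 A
P_R2 = I² × R2 = (0.05181)² × 1.89 = 0.005072 W

5.07 mW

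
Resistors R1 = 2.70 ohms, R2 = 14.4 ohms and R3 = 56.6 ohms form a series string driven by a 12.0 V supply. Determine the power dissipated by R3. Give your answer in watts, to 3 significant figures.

Every series element carries the same I. Get I from the total resistance, then P = I² × R3.
R_total = 2.70 + 14.4 + 56.6 = 73.70 Ω
I = V / R_total = 12.0 / 73.70 = 0.1628 A
P_R3 = I² × R3 = (0.1628)² × 56.6 = 1.501 W

1.50 W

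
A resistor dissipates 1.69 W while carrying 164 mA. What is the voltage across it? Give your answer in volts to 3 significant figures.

10.3 V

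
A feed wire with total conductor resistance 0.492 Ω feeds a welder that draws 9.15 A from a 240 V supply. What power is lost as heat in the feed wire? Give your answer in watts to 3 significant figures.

41.2 W

The feed wire is a series resistance carrying the load current; its dissipation is I²R_line.
The feed wire carries the full 9.15 A.
P_line = I² R_line = (9.150)² × 0.492 = 41.19 W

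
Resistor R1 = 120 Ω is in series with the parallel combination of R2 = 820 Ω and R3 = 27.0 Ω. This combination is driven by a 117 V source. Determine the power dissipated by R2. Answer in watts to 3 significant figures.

First combine the parallel branches into one equivalent R_p, then R1 + R_p is a series pair.
R_p = (820×27.0)/(820+27.0) = 26.14 Ω
R_total = 120 + 26.14 = 146.1 Ω
I = V / R_total = 117 / 146.1 = 0.8006 A
Voltage across the parallel pair: V_p = I × R_p = 0.8006 × 26.14 = 20.93 V
R2 sees V_p directly, so P = V_p² / R2.
P_R2 = (20.93)² / 820 = 0.5341 W

0.534 W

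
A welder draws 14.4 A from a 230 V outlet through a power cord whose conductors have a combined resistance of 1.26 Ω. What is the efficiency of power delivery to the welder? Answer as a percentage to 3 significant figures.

92.1 %

The power cord carries the full 14.4 A.
P_line = I² R_line = (14.40)² × 1.26 = 261.3 W
P_source = V I = 230 × 14.40 = 3312 W; P_load = 3051 W
η = P_load / P_source = 3051 / 3312 = 0.9211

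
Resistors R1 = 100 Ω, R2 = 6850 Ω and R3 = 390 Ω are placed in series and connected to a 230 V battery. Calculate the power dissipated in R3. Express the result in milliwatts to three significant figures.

383 mW

Since the resistors are in series they all carry the loop current I = V/R_total; the power in any one is I²R.
R_total = 100 + 6850 + 390 = 7340 Ω
I = V / R_total = 230 / 7340 = 0.03134 A
P_R3 = I² × R3 = (0.03134)² × 390 = 0.3829 W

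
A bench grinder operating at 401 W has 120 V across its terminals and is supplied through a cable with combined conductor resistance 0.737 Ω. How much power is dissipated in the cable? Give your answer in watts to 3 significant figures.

8.23 W

The cable and load are in series, so the same current flows in both; the loss is I²R_line.
I = P / V = 401 / 120 = 3.342 A through the cable.
P_line = I² R_line = (3.342)² × 0.737 = 8.230 W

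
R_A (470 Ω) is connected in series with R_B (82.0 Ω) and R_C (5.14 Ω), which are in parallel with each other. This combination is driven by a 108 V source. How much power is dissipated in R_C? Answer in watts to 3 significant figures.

0.235 W

First combine the parallel branches into one equivalent R_p, then R_A + R_p is a series pair.
R_p = (82.0×5.14)/(82.0+5.14) = 4.837 Ω
R_total = 470 + 4.837 = 474.8 Ω
I = V / R_total = 108 / 474.8 = 0.2274 A
Voltage across the parallel pair: V_p = I × R_p = 0.2274 × 4.837 = 1.100 V
R_C is across V_p, so use P = V²/R for that branch.
P_R_C = (1.100)² / 5.14 = 0.2355 W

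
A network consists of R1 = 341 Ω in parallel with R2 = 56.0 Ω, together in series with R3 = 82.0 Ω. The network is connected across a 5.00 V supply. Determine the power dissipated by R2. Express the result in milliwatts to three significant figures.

Reduce the parallel combination to a single R_p; the circuit then becomes R_p in series with the remaining resistor.
R_p = (341×56.0)/(341+56.0) = 48.10 Ω
R_total = R_p + 82.0 = 48.10 + 82.0 = 130.1 Ω
I = V / R_total = 5.00 / 130.1 = 0.03843 A
Voltage across the parallel pair: V_p = I × R_p = 0.03843 × 48.10 = 1.849 V
R2 has V_p across it, so P = V_p²/R2.
P_R2 = (1.849)² / 56.0 = 0.06102 W

61.0 mW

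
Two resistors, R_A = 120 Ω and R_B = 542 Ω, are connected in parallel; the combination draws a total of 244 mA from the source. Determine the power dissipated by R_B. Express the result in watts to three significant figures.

Parallel branches share V, not I — compute V via R_eq, then use V²/R for the target branch.
1/R_eq = 1/120 + 1/542 ⇒ R_eq = 98.25 Ω
V = I_total × R_eq = 0.2440 × 98.25 = 23.97 V
P_R_B = V² / R_B = (23.97)² / 542 = 1.060 W

1.06 W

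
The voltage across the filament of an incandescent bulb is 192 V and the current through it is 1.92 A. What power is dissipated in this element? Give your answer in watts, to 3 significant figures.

With V and I both given, power follows immediately from P = V I.
P = 192 V × 1.920 A = 368.6 W

369 W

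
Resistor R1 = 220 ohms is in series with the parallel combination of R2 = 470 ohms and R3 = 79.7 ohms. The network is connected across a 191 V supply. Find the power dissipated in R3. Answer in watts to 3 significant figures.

25.6 W

Replace R2 and R3 with their parallel equivalent so the circuit becomes R1 in series with R_p.
R_p = (470×79.7)/(470+79.7) = 68.14 Ω
R_total = 220 + 68.14 = 288.1 Ω
I = V / R_total = 191 / 288.1 = 0.6629 A
Voltage across the parallel pair: V_p = I × R_p = 0.6629 × 68.14 = 45.17 V
R3 is across V_p, so use P = V²/R for that branch.
P_R3 = (45.17)² / 79.7 = 25.60 W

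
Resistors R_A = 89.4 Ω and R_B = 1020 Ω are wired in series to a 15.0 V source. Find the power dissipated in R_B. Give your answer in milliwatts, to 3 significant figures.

186 mW

The current is common to all series resistors; compute it, then apply P = I²R for the target.
R_total = 89.4 + 1020 = 1109 Ω
I = V / R_total = 15.0 / 1109 = 0.01352 A
P_R_B = I² × R_B = (0.01352)² × 1020 = 0.1865 W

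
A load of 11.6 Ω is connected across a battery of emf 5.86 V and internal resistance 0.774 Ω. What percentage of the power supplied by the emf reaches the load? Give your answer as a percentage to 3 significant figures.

Both r and R carry the same current, so the power split is just the resistance split: η = R/(R+r).
η = R / (R + r) = 11.6 / (11.6 + 0.774) = 0.9374

93.7 %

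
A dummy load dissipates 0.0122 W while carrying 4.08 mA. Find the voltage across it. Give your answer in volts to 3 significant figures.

2.99 V

Rearranging the power relation for the two known quantities gives V = P / I.
V = 0.0122 / 0.004080 = 2.990 V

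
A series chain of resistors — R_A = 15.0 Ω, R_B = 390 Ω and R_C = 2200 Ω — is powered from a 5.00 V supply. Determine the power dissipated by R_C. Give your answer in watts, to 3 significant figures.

0.00810 W

The current is common to all series resistors; compute it, then apply P = I²R for the target.
R_total = 15.0 + 390 + 2200 = 2605 Ω
I = V / R_total = 5.00 / 2605 = 0.001919 A
P_R_C = I² × R_C = (0.001919)² × 2200 = 0.008105 W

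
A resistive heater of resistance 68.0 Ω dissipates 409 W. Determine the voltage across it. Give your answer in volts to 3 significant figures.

From P = V I = I²R = V²/R, with the two given quantities we get V = √(P R).
V = √(409 × 68.0) = 166.8 V

167 V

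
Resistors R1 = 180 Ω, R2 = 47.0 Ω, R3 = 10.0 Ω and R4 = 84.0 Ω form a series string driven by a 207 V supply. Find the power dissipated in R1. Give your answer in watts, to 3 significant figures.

The current is common to all series resistors; compute it, then apply P = I²R for the target.
R_total = 180 + 47.0 + 10.0 + 84.0 = 321.0 Ω
I = V / R_total = 207 / 321.0 = 0.6449 A
P_R1 = I² × R1 = (0.6449)² × 180 = 74.85 W

74.9 W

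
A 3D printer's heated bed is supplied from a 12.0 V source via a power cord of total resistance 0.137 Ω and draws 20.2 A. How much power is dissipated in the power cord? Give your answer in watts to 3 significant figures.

55.9 W

Only the current and the line resistance are needed for the I²R loss.
The power cord carries the full 20.2 A.
P_line = I² R_line = (20.20)² × 0.137 = 55.90 W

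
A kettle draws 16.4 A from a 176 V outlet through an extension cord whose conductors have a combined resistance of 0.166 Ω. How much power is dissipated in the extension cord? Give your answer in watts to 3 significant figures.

44.6 W

The extension cord and load are in series, so the same current flows in both; the loss is I²R_line.
The extension cord carries the full 16.4 A.
P_line = I² R_line = (16.40)² × 0.166 = 44.65 W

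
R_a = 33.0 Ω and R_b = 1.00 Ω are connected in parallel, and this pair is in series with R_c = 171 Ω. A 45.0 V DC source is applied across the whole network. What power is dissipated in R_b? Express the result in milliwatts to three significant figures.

64.5 mW

Collapse the R_a‖R_b pair into one equivalent R_p; then R_p and R_c form a series string.
R_p = (33.0×1.00)/(33.0+1.00) = 0.9706 Ω
R_total = R_p + 171 = 0.9706 + 171 = 172.0 Ω
I = V / R_total = 45.0 / 172.0 = 0.2617 A
Voltage across the parallel pair: V_p = I × R_p = 0.2617 × 0.9706 = 0.2540 V
R_b has V_p across it, so P = V_p²/R_b.
P_R_b = (0.2540)² / 1.00 = 0.06450 W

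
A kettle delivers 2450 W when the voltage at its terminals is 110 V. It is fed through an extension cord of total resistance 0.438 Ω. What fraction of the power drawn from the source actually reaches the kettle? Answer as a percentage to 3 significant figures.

91.9 %

I = P / V = 2450 / 110 = 22.27 A through the extension cord.
P_line = I² R_line = (22.27)² × 0.438 = 217.3 W
P_source = P_load + P_line = 2450 + 217.3 = 2667 W
η = P_load / P_source = 2450 / 2667 = 0.9185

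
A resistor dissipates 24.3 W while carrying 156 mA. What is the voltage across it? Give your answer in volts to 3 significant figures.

Rearranging the power relation for the two known quantities gives V = P / I.
V = 24.3 / 0.1560 = 155.8 V

156 V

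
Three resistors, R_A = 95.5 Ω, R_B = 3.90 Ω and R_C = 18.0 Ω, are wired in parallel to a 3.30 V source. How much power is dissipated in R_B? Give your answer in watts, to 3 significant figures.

Each parallel branch sees the full supply voltage, so P = V²/R applies directly to the target branch.
P_R_B = V² / R_B = (3.30)² / 3.90 Ω = 2.792 W

2.79 W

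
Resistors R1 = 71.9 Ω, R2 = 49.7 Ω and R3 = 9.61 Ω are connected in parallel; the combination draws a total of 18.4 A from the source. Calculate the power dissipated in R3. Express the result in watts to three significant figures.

1850 W

The branches share the same voltage, but only the total current is given — find V from the equivalent resistance first.
1/R_eq = 1/71.9 + 1/49.7 + 1/9.61 ⇒ R_eq = 7.242 Ω
V = I_total × R_eq = 18.40 × 7.242 = 133.2 V
P_R3 = V² / R3 = (133.2)² / 9.61 = 1848 W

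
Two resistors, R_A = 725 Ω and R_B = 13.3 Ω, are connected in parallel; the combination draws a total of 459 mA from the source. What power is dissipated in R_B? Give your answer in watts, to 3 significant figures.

We need the common branch voltage; get it from I_total × R_eq, then P = V²/R for the branch.
1/R_eq = 1/725 + 1/13.3 ⇒ R_eq = 13.06 Ω
V = I_total × R_eq = 0.4590 × 13.06 = 5.995 V
P_R_B = V² / R_B = (5.995)² / 13.3 = 2.702 W

2.70 W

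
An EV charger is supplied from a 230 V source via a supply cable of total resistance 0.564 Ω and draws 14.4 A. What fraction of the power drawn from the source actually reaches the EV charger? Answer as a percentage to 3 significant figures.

96.5 %

The supply cable carries the full 14.4 A.
P_line = I² R_line = (14.40)² × 0.564 = 117.0 W
P_source = V I = 230 × 14.40 = 3312 W; P_load = 3195 W
η = P_load / P_source = 3195 / 3312 = 0.9647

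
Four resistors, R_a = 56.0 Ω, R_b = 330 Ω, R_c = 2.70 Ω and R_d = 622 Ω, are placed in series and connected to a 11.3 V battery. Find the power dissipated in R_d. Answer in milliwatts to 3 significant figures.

The current is common to all series resistors; compute it, then apply P = I²R for the target.
R_total = 56.0 + 330 + 2.70 + 622 = 1011 Ω
I = V / R_total = 11.3 / 1011 = 0.01118 A
P_R_d = I² × R_d = (0.01118)² × 622 = 0.07775 W

77.8 mW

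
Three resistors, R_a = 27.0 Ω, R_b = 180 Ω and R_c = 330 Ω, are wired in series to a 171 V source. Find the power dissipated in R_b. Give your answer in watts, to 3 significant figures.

The current is common to all series resistors; compute it, then apply P = I²R for the target.
R_total = 27.0 + 180 + 330 = 537.0 Ω
I = V / R_total = 171 / 537.0 = 0.3184 A
P_R_b = I² × R_b = (0.3184)² × 180 = 18.25 W

18.3 W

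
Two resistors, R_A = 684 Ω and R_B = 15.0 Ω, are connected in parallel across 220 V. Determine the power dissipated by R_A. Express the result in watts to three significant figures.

Parallel branches share the same voltage; P = V²/R gives the branch power in one step.
P_R_A = V² / R_A = (220)² / 684 Ω = 70.76 W

70.8 W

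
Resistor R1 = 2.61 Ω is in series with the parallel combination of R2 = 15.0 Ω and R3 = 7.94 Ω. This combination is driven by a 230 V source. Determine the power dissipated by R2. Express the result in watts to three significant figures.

1560 W

Replace R2 and R3 with their parallel equivalent so the circuit becomes R1 in series with R_p.
R_p = (15.0×7.94)/(15.0+7.94) = 5.192 Ω
R_total = 2.61 + 5.192 = 7.802 Ω
I = V / R_total = 230 / 7.802 = 29.48 A
Voltage across the parallel pair: V_p = I × R_p = 29.48 × 5.192 = 153.1 V
R2 is across V_p, so use P = V²/R for that branch.
P_R2 = (153.1)² / 15.0 = 1562 W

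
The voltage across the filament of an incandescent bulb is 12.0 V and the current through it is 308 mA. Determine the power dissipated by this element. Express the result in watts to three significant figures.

3.70 W

V and I are known directly — P = V I, no intermediate step needed.
P = 12.0 V × 0.3080 A = 3.696 W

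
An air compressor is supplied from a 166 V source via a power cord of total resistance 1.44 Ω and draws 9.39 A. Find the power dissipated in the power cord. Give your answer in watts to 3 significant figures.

Only the current and the line resistance are needed for the I²R loss.
The power cord carries the full 9.39 A.
P_line = I² R_line = (9.390)² × 1.44 = 127.0 W

127 W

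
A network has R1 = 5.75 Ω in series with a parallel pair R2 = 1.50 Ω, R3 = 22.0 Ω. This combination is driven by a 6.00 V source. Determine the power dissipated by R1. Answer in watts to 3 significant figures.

4.04 W

Replace R2 and R3 with their parallel equivalent so the circuit becomes R1 in series with R_p.
R_p = (1.50×22.0)/(1.50+22.0) = 1.404 Ω
R_total = 5.75 + 1.404 = 7.154 Ω
I = V / R_total = 6.00 / 7.154 = 0.8387 A
R1 carries the full series current, so P = I²R.
P_R1 = (0.8387)² × 5.75 = 4.044 W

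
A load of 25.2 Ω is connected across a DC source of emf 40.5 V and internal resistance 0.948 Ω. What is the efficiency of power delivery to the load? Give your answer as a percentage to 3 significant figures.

96.4 %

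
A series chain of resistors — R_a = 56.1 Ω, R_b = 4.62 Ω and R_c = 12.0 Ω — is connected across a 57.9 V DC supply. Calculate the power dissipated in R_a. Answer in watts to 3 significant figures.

35.6 W

Every series element carries the same I. Get I from the total resistance, then P = I² × R_a.
R_total = 56.1 + 4.62 + 12.0 = 72.72 Ω
I = V / R_total = 57.9 / 72.72 = 0.7962 A
P_R_a = I² × R_a = (0.7962)² × 56.1 = 35.56 W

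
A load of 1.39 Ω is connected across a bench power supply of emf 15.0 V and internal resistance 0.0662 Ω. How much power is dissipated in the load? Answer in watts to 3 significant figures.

The internal resistance and the load are in series, so the same I flows through both; get I from ε/(r+R), then I²R for the load.
I = ε / (r + R) = 15.0 / (0.0662 + 1.39) = 10.30 A
P_load = I² R = (10.30)² × 1.39 = 147.5 W

147 W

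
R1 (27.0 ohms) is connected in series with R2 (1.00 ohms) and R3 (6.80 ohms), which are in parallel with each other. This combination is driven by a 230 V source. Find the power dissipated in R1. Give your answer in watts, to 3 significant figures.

Collapse R2‖R3 to a single equivalent, reducing the network to two series elements.
R_p = (1.00×6.80)/(1.00+6.80) = 0.8718 Ω
R_total = 27.0 + 0.8718 = 27.87 Ω
I = V / R_total = 230 / 27.87 = 8.252 A
R1 carries the full series current, so P = I²R.
P_R1 = (8.252)² × 27.0 = 1839 W

1840 W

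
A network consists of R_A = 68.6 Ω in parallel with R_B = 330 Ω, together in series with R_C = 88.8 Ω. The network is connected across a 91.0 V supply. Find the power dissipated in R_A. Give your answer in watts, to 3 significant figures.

First find R_p for the parallel pair, then treat R_p + R_C as a series loop.
R_p = (68.6×330)/(68.6+330) = 56.79 Ω
R_total = R_p + 88.8 = 56.79 + 88.8 = 145.6 Ω
I = V / R_total = 91.0 / 145.6 = 0.6250 A
Voltage across the parallel pair: V_p = I × R_p = 0.6250 × 56.79 = 35.50 V
R_A sits across V_p; its power is V_p²/R.
P_R_A = (35.50)² / 68.6 = 18.37 W

18.4 W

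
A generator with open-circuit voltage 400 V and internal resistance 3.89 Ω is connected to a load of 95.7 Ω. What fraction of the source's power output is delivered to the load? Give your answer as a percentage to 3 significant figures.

96.1 %

The source delivers εI, of which I²R reaches the load and I²r is lost; since I is common, η = R/(R+r).
η = R / (R + r) = 95.7 / (95.7 + 3.89) = 0.9609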